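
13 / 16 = 0.81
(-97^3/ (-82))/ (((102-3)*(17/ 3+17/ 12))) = 1825346/ 115005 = 15.87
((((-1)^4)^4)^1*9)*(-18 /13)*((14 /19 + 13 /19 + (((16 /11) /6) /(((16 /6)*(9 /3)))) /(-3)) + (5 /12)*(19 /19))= -123759 /5434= -22.77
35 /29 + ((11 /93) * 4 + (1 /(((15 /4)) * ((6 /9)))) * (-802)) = -4303333 /13485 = -319.12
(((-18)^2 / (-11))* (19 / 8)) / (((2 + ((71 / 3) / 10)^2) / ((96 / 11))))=-66484800 / 827761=-80.32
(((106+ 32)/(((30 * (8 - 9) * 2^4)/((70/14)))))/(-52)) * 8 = 23/104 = 0.22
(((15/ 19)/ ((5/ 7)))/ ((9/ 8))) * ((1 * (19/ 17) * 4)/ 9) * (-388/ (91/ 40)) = -83.23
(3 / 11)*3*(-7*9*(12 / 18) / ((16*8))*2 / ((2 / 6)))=-567 / 352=-1.61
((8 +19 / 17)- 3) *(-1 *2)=-208 / 17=-12.24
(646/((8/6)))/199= 969/398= 2.43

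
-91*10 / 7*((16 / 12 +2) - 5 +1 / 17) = 10660 / 51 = 209.02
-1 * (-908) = 908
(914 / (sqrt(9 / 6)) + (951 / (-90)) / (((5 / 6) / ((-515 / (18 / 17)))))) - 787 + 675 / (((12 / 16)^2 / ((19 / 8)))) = 914*sqrt(6) / 3 + 740737 / 90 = 8976.69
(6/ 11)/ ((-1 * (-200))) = 0.00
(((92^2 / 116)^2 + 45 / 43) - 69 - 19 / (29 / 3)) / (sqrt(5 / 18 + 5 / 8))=1140012762 * sqrt(130) / 2350595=5529.73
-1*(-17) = 17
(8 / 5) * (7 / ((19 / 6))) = 336 / 95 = 3.54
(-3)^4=81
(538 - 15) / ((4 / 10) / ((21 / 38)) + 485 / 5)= 54915 / 10261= 5.35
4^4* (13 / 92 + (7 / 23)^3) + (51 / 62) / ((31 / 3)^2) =31461067405 / 724934194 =43.40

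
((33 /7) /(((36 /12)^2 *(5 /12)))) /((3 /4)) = 176 /105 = 1.68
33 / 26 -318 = -8235 / 26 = -316.73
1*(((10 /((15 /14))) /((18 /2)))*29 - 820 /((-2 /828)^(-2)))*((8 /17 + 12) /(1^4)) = 273149068 /728433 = 374.98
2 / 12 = 1 / 6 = 0.17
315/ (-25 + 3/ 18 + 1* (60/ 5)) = -270/ 11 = -24.55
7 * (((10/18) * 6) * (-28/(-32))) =245/12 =20.42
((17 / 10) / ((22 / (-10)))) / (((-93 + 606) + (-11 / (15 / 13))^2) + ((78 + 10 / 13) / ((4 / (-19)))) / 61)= -178425 / 138022412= -0.00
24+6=30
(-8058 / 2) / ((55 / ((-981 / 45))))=439161 / 275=1596.95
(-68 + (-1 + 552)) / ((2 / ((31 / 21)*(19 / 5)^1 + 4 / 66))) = 150627 / 110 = 1369.34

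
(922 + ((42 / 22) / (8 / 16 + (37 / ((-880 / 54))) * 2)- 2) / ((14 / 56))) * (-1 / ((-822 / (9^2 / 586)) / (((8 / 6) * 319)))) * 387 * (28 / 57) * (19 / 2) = 600623041788 / 5097907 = 117817.58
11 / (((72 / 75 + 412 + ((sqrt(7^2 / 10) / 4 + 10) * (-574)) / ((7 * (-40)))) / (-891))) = -453156422400 / 20041203689 + 375051600 * sqrt(10) / 20041203689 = -22.55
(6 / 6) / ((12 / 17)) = 17 / 12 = 1.42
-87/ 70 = -1.24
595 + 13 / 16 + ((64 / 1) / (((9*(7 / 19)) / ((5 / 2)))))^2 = 185702077 / 63504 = 2924.26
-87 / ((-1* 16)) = 87 / 16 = 5.44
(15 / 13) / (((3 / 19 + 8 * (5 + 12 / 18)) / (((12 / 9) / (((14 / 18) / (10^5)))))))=1026000000 / 235963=4348.14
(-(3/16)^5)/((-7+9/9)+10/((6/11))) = -729/38797312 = -0.00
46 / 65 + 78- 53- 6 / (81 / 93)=11009 / 585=18.82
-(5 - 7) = 2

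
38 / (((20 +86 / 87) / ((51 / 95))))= 4437 / 4565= 0.97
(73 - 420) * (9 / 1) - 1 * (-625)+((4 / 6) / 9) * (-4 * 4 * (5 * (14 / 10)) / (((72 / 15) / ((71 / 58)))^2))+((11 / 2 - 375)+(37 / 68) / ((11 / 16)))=-876595311073 / 305727048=-2867.25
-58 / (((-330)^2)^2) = -29 / 5929605000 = -0.00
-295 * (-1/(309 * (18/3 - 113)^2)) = 295/3537741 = 0.00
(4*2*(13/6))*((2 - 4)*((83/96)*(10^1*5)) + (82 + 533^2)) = 88634377/18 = 4924132.06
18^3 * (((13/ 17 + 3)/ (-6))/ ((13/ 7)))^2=32514048/ 48841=665.71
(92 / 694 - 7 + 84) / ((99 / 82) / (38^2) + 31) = 3169190120 / 1273749209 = 2.49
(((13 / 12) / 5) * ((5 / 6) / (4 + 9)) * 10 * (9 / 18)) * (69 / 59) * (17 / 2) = 1955 / 2832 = 0.69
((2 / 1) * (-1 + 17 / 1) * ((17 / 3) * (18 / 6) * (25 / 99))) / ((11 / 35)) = 476000 / 1089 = 437.10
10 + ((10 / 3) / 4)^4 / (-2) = 25295 / 2592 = 9.76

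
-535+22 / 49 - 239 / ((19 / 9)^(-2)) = -6349304 / 3969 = -1599.72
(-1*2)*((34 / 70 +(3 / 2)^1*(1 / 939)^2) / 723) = -9992873 / 7437316635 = -0.00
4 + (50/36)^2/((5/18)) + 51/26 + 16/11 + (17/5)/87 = 2687183/186615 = 14.40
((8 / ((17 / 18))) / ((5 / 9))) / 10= 648 / 425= 1.52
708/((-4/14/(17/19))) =-42126/19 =-2217.16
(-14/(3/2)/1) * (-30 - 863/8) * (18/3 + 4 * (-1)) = 7721/3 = 2573.67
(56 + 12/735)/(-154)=-6862/18865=-0.36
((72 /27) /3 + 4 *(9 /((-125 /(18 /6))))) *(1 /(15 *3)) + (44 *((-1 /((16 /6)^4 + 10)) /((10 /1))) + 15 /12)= 53191351 /45157500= 1.18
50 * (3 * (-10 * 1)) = -1500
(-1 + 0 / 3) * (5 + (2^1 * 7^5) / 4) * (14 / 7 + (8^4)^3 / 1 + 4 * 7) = -577827720386911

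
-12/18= -2/3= -0.67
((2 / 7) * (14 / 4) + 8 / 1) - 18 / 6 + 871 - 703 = 174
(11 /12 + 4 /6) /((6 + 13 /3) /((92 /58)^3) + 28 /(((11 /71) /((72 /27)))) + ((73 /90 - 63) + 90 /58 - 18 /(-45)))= 2212325610 /592844673743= 0.00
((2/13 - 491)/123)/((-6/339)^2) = -27159663/2132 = -12739.05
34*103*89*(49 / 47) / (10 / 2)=15272222 / 235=64988.18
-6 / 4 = -3 / 2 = -1.50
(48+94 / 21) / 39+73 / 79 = 2.27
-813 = -813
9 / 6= 3 / 2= 1.50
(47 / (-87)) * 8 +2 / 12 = -241 / 58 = -4.16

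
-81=-81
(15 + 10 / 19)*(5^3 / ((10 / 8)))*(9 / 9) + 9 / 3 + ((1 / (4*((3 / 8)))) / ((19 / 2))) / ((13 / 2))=1152731 / 741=1555.64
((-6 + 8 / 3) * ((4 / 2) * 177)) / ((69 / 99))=-38940 / 23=-1693.04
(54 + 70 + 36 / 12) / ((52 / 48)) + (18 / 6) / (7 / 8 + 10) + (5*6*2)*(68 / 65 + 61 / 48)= 29757 / 116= 256.53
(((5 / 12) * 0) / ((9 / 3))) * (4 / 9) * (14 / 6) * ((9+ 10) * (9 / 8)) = 0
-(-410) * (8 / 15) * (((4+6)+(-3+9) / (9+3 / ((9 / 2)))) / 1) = 2322.39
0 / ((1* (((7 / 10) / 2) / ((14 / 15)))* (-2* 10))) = 0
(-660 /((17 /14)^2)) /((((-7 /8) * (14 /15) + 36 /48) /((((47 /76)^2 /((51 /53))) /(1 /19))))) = 4732837725 /93347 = 50701.55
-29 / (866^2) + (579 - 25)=415475595 / 749956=554.00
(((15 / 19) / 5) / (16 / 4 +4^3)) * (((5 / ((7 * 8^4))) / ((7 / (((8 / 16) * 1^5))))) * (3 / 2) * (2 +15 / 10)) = 45 / 296353792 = 0.00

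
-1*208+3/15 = -1039/5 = -207.80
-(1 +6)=-7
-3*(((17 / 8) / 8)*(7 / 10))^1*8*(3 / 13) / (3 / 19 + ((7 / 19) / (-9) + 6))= -183141 / 1087840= -0.17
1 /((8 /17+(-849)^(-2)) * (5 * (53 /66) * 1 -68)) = -808738722 /24351612775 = -0.03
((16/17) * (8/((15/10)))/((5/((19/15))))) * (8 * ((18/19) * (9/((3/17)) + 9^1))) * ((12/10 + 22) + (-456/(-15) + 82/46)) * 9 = 2817441792/9775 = 288229.34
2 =2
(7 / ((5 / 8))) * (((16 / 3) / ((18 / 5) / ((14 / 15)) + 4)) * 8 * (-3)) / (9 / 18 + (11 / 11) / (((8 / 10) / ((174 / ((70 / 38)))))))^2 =-614656 / 47361875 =-0.01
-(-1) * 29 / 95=0.31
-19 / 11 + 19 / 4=133 / 44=3.02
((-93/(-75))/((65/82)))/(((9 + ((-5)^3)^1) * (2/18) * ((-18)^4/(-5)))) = 1271/219866400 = 0.00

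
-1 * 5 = -5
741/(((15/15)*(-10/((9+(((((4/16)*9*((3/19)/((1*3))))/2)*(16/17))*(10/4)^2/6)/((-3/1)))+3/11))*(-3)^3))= 1709617/67320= 25.40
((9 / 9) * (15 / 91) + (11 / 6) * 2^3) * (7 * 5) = 20245 / 39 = 519.10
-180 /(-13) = 180 /13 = 13.85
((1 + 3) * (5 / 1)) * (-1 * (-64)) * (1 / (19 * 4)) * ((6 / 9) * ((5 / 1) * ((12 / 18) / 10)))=640 / 171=3.74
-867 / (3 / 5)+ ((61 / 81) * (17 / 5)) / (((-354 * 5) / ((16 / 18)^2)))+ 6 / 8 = -1444.25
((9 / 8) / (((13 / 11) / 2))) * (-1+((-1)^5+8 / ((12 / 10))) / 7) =-33 / 91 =-0.36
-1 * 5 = -5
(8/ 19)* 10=80/ 19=4.21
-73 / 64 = -1.14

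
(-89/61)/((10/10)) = -89/61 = -1.46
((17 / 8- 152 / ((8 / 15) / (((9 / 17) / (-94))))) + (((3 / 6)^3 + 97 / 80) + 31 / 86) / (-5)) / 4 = 46595491 / 54971200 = 0.85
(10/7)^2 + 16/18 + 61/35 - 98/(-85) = 218369/37485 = 5.83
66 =66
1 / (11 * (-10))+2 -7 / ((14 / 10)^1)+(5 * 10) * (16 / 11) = 7669 / 110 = 69.72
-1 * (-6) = 6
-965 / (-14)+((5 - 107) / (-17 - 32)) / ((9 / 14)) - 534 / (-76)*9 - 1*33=5837 / 57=102.40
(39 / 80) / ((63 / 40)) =13 / 42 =0.31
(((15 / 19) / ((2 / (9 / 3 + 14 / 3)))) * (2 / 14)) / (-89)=-115 / 23674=-0.00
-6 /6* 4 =-4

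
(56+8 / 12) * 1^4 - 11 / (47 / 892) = -21446 / 141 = -152.10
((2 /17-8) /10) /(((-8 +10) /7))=-469 /170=-2.76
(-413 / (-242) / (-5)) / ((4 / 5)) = -413 / 968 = -0.43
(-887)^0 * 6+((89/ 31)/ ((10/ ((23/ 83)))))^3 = 102213216459823/ 17034106517000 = 6.00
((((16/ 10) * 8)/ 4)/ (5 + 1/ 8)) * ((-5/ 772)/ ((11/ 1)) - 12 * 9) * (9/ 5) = -264136608/ 2176075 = -121.38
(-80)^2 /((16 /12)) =4800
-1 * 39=-39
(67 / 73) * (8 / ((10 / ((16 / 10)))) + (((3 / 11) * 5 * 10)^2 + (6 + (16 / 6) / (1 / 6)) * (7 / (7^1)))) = 42405774 / 220825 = 192.03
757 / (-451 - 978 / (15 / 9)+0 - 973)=-3785 / 10054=-0.38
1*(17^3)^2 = 24137569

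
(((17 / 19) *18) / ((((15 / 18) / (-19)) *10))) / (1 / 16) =-14688 / 25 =-587.52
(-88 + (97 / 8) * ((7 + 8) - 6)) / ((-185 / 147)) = -24843 / 1480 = -16.79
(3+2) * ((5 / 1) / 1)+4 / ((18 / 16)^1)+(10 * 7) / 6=362 / 9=40.22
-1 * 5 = -5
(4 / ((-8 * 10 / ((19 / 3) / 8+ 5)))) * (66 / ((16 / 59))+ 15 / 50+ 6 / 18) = -4070059 / 57600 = -70.66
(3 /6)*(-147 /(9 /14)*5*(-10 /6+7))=-27440 /9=-3048.89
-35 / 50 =-0.70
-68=-68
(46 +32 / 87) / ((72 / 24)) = 4034 / 261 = 15.46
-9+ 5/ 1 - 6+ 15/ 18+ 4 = -31/ 6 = -5.17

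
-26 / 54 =-13 / 27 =-0.48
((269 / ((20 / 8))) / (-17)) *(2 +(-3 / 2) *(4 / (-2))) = -538 / 17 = -31.65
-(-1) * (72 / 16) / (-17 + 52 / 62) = -93 / 334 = -0.28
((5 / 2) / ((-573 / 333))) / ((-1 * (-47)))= -555 / 17954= -0.03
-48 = -48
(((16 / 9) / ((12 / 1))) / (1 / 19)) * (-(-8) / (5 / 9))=608 / 15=40.53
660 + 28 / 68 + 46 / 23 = 11261 / 17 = 662.41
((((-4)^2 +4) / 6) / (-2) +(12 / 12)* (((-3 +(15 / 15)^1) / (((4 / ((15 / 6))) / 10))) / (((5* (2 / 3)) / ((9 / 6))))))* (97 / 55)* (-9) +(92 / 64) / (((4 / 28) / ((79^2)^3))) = 430507883748061 / 176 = 2446067521295.80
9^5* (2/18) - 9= 6552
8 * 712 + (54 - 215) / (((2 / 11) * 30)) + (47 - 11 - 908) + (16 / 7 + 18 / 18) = 2015063 / 420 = 4797.77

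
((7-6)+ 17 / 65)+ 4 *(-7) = -1738 / 65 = -26.74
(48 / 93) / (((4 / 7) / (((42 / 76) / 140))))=21 / 5890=0.00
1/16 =0.06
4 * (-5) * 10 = -200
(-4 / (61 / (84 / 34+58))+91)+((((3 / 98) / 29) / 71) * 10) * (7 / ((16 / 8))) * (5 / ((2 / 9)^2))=10413062295 / 119570248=87.09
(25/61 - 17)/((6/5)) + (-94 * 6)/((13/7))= -755374/2379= -317.52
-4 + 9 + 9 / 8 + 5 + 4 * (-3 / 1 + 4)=121 / 8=15.12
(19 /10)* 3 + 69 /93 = 6.44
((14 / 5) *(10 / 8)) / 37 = 7 / 74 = 0.09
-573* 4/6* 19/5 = -7258/5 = -1451.60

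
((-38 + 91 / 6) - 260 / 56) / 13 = -577 / 273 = -2.11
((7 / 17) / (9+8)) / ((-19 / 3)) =-0.00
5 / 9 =0.56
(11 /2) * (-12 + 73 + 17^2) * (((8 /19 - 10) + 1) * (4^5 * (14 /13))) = -4498278400 /247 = -18211653.44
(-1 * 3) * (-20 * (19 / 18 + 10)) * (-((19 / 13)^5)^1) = -4927437010 / 1113879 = -4423.67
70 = 70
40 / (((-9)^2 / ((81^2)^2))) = 21257640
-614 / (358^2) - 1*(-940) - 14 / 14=60172691 / 64082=939.00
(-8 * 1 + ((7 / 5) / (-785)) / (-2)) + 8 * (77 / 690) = -7.11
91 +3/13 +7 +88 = 2421/13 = 186.23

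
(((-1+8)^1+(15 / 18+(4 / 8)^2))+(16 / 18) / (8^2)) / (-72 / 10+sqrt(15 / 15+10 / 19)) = -1.36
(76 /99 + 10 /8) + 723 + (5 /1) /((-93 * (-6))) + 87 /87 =2970901 /4092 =726.03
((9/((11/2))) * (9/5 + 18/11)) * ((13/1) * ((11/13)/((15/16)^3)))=516096/6875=75.07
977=977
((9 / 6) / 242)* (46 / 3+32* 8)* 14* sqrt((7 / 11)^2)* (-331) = -600103 / 121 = -4959.53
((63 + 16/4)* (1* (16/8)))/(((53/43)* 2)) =2881/53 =54.36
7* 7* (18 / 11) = 882 / 11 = 80.18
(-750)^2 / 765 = 12500 / 17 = 735.29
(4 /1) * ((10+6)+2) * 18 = 1296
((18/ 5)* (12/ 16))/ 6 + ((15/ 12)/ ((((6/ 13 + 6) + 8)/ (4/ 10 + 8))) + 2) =5971/ 1880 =3.18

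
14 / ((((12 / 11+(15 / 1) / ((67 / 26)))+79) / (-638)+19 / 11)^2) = 3095311554104 / 560786806449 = 5.52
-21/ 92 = -0.23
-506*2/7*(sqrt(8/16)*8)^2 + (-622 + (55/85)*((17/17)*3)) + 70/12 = -3741725/714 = -5240.51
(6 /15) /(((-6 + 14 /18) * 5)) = -18 /1175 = -0.02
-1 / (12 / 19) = -19 / 12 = -1.58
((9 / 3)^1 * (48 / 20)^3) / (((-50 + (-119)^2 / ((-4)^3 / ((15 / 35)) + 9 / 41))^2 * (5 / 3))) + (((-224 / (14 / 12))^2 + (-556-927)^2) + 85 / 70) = 138324292806117128451943 / 61858118661578750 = 2236154.22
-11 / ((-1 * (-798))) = -11 / 798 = -0.01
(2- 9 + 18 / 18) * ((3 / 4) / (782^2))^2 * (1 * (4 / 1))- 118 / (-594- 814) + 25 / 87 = 531329319408335 / 1431525014660928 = 0.37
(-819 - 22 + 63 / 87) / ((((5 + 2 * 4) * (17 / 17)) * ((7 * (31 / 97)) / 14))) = -4727392 / 11687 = -404.50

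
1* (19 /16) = 19 /16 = 1.19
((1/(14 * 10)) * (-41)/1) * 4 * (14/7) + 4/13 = -926/455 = -2.04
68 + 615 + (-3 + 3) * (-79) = 683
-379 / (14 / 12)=-324.86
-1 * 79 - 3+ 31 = -51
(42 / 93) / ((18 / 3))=7 / 93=0.08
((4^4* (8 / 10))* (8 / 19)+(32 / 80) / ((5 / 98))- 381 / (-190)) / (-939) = -0.10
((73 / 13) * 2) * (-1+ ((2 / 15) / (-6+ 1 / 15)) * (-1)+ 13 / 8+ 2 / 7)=339523 / 32396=10.48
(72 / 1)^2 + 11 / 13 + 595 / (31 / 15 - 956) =5184.22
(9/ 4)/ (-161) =-9/ 644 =-0.01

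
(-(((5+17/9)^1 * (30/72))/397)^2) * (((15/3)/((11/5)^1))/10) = -120125/10110932568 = -0.00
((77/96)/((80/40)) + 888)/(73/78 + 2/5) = 11087245/16672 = 665.02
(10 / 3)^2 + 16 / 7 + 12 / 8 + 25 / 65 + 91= 174089 / 1638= 106.28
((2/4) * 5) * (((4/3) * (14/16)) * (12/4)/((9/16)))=140/9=15.56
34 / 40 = 17 / 20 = 0.85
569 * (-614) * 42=-14673372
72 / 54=4 / 3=1.33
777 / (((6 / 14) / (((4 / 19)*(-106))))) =-768712 / 19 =-40458.53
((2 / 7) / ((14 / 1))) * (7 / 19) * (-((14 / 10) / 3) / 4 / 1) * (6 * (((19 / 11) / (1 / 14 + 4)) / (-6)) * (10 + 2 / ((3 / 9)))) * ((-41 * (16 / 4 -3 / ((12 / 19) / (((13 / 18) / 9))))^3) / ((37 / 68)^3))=-3636530192574475 / 50634791310213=-71.82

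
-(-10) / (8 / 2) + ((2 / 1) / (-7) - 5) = -39 / 14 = -2.79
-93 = -93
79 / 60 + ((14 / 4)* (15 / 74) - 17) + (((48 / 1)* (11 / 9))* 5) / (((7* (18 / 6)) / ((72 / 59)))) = 2.07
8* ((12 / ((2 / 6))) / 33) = 96 / 11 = 8.73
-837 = -837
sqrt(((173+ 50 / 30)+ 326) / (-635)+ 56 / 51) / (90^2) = sqrt(36076890) / 87439500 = 0.00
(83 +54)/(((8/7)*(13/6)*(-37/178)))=-256053/962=-266.17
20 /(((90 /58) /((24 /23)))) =928 /69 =13.45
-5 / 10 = -1 / 2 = -0.50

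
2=2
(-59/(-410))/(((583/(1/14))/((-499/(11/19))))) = -559379/36810620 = -0.02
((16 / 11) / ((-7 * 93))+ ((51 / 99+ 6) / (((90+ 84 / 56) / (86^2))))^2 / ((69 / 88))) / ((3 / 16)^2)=10060780.91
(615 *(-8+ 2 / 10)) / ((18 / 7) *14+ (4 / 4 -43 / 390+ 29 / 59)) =-110378970 / 860143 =-128.33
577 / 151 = 3.82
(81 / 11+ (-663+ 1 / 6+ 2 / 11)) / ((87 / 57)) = -821731 / 1914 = -429.33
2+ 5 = 7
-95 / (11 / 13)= -1235 / 11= -112.27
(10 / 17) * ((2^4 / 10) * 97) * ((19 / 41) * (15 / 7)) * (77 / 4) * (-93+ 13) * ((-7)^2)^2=-233642270400 / 697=-335211291.82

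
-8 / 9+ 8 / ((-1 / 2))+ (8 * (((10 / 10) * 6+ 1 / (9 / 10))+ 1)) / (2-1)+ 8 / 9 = 440 / 9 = 48.89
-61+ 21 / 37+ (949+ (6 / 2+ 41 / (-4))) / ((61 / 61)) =130435 / 148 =881.32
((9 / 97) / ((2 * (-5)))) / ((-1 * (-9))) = -0.00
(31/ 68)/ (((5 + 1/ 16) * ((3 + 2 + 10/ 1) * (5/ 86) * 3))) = 10664/ 309825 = 0.03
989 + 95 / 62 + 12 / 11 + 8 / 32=1352915 / 1364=991.87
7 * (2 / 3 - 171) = -3577 / 3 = -1192.33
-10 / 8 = -5 / 4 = -1.25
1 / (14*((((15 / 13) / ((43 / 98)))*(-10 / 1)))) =-0.00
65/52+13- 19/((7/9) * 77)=30039/2156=13.93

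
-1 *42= -42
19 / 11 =1.73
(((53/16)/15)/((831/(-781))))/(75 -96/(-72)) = -41393/15223920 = -0.00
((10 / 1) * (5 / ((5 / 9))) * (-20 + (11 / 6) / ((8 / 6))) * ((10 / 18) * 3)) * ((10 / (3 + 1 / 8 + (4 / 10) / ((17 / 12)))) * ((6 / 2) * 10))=-569925000 / 2317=-245975.40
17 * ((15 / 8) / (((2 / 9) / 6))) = 6885 / 8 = 860.62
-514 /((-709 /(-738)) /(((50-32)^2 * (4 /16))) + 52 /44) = -337984812 /784913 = -430.60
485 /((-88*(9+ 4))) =-485 /1144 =-0.42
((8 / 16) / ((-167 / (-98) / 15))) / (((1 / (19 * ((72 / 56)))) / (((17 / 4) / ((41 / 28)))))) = 2136645 / 6847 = 312.06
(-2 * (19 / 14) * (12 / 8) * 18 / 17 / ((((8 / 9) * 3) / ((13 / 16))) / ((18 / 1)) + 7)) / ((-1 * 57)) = 3159 / 299999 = 0.01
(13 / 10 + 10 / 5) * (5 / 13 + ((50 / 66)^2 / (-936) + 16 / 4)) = 4468631 / 308880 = 14.47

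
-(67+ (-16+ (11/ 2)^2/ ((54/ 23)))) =-13799/ 216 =-63.88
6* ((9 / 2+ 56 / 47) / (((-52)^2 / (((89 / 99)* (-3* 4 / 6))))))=-47615 / 2096952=-0.02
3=3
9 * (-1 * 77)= -693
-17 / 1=-17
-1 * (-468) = 468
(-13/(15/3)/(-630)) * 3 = 13/1050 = 0.01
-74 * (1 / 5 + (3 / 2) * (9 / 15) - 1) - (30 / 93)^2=-7.50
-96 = -96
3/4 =0.75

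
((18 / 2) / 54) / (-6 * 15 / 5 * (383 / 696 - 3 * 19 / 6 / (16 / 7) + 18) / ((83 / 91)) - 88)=-19256 / 42986955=-0.00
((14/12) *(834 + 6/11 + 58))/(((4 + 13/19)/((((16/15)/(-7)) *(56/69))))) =-83570816/3039795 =-27.49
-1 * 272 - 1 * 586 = -858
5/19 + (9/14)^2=2519/3724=0.68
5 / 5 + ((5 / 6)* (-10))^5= -9765382 / 243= -40186.76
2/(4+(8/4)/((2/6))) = 1/5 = 0.20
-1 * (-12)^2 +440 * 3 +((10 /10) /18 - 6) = 21061 /18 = 1170.06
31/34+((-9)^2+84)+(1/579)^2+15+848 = 11727735937/11398194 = 1028.91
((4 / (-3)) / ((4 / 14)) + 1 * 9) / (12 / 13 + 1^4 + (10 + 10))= 169 / 855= 0.20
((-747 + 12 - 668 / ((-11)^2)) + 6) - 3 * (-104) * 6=1137.48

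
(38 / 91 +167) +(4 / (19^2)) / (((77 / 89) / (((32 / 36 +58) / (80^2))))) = 87117447721 / 520359840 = 167.42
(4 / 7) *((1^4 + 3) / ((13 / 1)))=16 / 91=0.18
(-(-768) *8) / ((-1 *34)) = -3072 / 17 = -180.71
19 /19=1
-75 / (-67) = 75 / 67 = 1.12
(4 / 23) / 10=2 / 115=0.02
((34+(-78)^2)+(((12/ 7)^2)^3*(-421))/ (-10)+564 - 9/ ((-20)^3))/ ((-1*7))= -7294725414041/ 6588344000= -1107.22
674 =674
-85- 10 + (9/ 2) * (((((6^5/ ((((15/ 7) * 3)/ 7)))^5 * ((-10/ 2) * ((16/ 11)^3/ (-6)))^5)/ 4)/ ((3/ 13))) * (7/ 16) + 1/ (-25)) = 2150380346743119956443121774601847377691/ 208862408470782550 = 10295679162600164344999.56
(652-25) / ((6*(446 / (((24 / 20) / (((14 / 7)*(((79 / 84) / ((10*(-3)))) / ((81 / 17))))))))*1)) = -21.37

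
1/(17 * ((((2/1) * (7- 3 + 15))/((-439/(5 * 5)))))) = -439/16150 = -0.03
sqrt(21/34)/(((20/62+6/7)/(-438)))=-291.79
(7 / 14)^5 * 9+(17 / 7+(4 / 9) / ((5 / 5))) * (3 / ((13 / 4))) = 25625 / 8736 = 2.93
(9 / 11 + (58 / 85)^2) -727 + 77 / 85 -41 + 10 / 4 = -121328177 / 158950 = -763.31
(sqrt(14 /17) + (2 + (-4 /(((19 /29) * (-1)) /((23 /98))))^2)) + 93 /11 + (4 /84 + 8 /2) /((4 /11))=sqrt(238) /17 + 2704551127 /114412452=24.55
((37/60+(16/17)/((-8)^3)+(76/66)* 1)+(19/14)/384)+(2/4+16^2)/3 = 438667277/5026560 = 87.27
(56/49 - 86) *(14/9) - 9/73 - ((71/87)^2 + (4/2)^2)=-75581146/552537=-136.79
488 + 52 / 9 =4444 / 9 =493.78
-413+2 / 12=-2477 / 6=-412.83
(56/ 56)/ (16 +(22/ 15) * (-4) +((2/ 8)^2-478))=-240/ 112273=-0.00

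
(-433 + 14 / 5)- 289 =-3596 / 5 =-719.20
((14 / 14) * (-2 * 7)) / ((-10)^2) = -7 / 50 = -0.14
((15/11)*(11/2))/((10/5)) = 15/4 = 3.75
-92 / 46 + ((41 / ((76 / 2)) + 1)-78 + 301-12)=8021 / 38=211.08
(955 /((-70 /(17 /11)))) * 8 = -12988 /77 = -168.68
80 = 80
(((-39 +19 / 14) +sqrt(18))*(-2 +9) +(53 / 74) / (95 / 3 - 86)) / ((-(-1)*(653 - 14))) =-1589248 / 3853809 +7*sqrt(2) / 213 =-0.37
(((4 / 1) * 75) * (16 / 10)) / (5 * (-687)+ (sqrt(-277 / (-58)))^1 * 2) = -47815200 / 342176971 -480 * sqrt(16066) / 342176971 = -0.14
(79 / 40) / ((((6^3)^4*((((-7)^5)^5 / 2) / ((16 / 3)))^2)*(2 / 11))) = 869 / 2752640814901200072802641804881304057068447097049920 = 0.00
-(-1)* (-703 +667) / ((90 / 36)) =-72 / 5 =-14.40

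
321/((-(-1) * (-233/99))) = -31779/233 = -136.39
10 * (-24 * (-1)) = 240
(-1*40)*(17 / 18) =-340 / 9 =-37.78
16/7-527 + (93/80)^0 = -3666/7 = -523.71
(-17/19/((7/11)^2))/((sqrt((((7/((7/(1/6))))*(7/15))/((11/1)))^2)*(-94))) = 1018215/306299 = 3.32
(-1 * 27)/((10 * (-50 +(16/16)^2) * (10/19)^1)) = 513/4900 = 0.10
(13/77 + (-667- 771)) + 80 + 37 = -101704/77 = -1320.83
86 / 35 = 2.46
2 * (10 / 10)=2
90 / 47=1.91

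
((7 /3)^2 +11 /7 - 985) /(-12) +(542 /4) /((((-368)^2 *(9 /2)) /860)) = 522715997 /6398784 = 81.69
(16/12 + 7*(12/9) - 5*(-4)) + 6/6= 95/3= 31.67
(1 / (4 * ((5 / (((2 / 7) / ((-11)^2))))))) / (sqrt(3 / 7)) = 0.00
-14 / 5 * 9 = -126 / 5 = -25.20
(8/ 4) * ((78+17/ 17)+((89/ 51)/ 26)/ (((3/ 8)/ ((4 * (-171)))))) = -19194/ 221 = -86.85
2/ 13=0.15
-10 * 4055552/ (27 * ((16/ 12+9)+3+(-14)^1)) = 20277760/ 9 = 2253084.44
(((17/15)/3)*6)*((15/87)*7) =238/87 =2.74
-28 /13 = -2.15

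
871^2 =758641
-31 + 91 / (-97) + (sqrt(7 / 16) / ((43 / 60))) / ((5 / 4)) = -3098 / 97 + 12 * sqrt(7) / 43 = -31.20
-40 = -40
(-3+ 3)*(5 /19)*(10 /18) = 0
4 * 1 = 4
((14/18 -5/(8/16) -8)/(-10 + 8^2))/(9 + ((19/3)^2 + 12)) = -31/5940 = -0.01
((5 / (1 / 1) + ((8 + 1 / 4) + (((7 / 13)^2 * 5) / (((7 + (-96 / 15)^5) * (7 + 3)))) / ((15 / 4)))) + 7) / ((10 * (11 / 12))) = 1377081273319 / 623370234630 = 2.21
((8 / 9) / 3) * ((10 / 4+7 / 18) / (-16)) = -13 / 243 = -0.05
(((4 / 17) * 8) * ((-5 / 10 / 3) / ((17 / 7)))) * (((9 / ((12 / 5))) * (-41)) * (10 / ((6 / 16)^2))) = 3673600 / 2601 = 1412.38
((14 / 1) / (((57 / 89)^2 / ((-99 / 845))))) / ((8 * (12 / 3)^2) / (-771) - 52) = 470246007 / 6134454950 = 0.08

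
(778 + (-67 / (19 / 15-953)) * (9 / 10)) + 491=1269.06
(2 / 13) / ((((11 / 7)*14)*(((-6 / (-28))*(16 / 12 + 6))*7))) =1 / 1573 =0.00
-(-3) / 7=0.43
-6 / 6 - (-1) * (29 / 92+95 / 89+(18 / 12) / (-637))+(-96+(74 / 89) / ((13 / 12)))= -94.85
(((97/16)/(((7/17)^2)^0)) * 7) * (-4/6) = -679/24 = -28.29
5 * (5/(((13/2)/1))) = 50/13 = 3.85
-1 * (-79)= 79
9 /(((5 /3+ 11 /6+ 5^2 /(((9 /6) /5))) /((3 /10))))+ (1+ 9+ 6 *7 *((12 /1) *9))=11842411 /2605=4546.03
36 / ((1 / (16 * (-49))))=-28224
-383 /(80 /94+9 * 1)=-18001 /463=-38.88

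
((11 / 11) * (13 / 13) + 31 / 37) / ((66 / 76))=2584 / 1221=2.12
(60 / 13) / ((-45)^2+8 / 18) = 540 / 236977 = 0.00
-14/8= -7/4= -1.75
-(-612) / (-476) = -9 / 7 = -1.29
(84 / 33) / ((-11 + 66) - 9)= 14 / 253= 0.06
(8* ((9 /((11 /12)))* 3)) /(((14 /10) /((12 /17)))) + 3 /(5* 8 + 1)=6380247 /53669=118.88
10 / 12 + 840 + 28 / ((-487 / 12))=2454899 / 2922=840.14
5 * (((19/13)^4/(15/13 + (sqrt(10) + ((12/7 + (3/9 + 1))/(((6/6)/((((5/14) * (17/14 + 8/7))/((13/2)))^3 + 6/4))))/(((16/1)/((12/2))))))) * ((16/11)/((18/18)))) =-22297280972679371095920/411856256234692301461 + 597494153358860616040 * sqrt(10)/31681250479591715497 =5.50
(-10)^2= 100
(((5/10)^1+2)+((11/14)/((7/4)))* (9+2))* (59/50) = 43011/4900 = 8.78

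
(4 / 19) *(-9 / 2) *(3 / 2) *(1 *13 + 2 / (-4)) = -675 / 38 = -17.76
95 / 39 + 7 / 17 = 1888 / 663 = 2.85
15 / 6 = 5 / 2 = 2.50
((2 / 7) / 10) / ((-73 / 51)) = -51 / 2555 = -0.02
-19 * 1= -19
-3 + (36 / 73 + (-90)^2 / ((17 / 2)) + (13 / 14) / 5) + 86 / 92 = 951.55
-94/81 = -1.16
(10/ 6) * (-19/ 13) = -95/ 39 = -2.44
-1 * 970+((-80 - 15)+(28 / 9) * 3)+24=-3095 / 3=-1031.67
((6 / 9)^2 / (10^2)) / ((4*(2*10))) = 1 / 18000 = 0.00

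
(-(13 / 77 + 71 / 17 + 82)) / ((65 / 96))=-10850496 / 85085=-127.53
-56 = -56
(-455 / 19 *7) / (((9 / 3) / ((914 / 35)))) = -83174 / 57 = -1459.19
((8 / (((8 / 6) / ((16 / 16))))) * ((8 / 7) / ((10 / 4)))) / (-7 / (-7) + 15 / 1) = 6 / 35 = 0.17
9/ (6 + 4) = 9/ 10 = 0.90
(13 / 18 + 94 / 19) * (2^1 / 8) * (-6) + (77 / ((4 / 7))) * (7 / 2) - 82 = 173791 / 456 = 381.12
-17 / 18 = -0.94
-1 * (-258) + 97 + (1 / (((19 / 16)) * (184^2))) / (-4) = 57089679 / 160816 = 355.00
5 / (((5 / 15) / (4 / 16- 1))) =-45 / 4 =-11.25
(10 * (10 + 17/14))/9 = 785/63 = 12.46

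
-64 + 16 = -48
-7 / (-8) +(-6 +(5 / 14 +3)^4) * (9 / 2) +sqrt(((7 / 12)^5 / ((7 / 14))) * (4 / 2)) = 49 * sqrt(21) / 432 +41909893 / 76832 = 545.99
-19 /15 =-1.27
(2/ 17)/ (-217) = -2/ 3689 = -0.00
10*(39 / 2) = 195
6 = 6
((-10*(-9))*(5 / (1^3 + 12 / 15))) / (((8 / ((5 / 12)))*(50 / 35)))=9.11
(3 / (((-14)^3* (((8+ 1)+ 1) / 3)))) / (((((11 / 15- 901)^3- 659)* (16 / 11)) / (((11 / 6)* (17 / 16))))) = 4165425 / 6919452681509494784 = 0.00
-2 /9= -0.22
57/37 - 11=-350/37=-9.46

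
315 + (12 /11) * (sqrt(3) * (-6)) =315-72 * sqrt(3) /11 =303.66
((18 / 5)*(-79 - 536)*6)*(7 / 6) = -15498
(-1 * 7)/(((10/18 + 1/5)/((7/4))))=-2205/136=-16.21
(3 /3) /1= 1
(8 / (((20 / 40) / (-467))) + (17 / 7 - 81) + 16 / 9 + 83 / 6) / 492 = -949405 / 61992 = -15.31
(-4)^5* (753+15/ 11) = -8497152/ 11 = -772468.36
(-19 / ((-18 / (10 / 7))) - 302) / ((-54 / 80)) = 757240 / 1701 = 445.17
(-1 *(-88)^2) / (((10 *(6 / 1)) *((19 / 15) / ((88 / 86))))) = -85184 / 817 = -104.26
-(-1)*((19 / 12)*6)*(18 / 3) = 57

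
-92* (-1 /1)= 92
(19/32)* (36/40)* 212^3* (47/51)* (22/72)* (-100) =-7312093855/51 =-143374389.31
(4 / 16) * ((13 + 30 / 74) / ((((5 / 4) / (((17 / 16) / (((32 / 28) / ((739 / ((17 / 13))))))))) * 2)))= 2084719 / 2960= 704.30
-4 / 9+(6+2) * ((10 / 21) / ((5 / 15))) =692 / 63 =10.98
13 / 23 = 0.57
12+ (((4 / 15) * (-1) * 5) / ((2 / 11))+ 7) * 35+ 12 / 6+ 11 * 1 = 40 / 3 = 13.33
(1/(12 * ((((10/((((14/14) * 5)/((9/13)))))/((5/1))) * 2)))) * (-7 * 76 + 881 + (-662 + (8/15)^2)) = -914693/19440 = -47.05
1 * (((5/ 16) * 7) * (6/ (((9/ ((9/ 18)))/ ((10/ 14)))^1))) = 0.52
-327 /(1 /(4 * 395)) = -516660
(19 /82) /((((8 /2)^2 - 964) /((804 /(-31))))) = 1273 /200818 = 0.01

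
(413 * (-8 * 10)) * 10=-330400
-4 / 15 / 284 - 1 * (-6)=6389 / 1065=6.00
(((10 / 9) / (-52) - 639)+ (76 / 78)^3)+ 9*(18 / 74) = -2791381823 / 4389606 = -635.91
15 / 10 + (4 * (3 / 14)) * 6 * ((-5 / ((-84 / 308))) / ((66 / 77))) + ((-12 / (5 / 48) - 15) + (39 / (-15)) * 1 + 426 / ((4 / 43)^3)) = 84671547 / 160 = 529197.17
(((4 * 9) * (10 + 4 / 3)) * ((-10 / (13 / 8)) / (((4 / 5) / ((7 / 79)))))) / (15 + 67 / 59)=-17700 / 1027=-17.23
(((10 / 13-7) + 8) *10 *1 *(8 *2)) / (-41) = -3680 / 533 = -6.90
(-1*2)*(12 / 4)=-6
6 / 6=1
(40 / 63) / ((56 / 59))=295 / 441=0.67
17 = 17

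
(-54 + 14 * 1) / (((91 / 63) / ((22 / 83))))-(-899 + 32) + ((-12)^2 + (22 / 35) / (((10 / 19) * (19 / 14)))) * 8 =54454429 / 26975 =2018.70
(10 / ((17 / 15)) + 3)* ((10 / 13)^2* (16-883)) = -1025100 / 169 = -6065.68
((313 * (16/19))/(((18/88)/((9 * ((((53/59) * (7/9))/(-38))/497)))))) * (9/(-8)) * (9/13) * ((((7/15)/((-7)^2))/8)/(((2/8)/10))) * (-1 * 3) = -6569244/137612839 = -0.05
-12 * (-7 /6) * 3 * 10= 420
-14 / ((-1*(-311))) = -14 / 311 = -0.05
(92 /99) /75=92 /7425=0.01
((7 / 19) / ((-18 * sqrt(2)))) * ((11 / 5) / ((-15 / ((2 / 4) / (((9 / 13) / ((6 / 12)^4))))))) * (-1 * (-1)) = 0.00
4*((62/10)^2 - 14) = 97.76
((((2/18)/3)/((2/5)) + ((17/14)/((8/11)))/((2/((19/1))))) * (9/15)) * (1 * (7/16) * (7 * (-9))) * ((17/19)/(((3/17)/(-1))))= 195201293/145920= 1337.73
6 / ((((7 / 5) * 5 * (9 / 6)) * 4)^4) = 1 / 518616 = 0.00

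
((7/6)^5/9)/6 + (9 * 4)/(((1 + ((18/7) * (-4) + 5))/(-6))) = 105899843/2099520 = 50.44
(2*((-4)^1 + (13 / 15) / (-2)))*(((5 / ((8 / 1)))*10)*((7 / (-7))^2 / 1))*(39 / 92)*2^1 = -46.98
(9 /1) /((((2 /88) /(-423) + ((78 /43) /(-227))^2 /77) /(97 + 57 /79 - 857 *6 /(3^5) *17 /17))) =-675704871844130744 /51875011801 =-13025633.12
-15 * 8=-120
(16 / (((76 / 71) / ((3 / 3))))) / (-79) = -284 / 1501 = -0.19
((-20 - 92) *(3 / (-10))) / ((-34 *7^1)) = -12 / 85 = -0.14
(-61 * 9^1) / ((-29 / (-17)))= -9333 / 29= -321.83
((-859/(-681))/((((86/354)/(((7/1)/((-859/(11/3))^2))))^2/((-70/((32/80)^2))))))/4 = -2185138137875/57464020849222872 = -0.00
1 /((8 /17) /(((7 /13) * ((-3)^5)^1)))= -28917 /104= -278.05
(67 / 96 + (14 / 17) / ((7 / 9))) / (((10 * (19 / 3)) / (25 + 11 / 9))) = 169153 / 232560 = 0.73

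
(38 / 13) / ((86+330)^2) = 19 / 1124864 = 0.00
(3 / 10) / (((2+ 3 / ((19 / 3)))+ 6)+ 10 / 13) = 247 / 7610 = 0.03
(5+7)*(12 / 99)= 16 / 11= 1.45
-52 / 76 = -13 / 19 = -0.68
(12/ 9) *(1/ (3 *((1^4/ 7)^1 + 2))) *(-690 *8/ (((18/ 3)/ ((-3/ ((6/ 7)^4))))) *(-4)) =-3092488/ 729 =-4242.10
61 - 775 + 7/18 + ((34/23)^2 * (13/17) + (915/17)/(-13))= -1506892183/2104362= -716.08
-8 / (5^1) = -8 / 5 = -1.60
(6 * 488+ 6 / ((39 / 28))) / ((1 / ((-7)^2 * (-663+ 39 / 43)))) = -4090657200 / 43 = -95131562.79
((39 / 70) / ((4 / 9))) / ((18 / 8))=39 / 70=0.56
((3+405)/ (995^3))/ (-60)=-34/ 4925374375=-0.00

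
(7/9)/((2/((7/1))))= 49/18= 2.72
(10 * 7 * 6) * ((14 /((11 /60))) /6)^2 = 8232000 /121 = 68033.06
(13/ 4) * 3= 39/ 4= 9.75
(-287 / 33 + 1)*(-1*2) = 508 / 33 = 15.39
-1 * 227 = -227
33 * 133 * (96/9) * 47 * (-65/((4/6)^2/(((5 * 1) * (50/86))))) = -935469418.60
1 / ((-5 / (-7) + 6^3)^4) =2401 / 5295931061521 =0.00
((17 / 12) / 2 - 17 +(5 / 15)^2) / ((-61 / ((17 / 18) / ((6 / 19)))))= 376295 / 474336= 0.79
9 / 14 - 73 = -1013 / 14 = -72.36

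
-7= -7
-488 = -488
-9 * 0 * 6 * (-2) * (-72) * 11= 0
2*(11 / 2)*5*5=275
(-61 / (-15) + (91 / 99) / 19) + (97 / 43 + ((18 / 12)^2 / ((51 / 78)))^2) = 8514437411 / 467503740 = 18.21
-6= -6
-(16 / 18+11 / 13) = -203 / 117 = -1.74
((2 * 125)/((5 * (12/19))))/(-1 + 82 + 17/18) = 57/59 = 0.97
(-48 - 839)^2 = 786769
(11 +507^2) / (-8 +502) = 520.36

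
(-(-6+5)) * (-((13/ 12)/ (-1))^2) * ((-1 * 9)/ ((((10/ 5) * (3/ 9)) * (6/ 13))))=2197/ 64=34.33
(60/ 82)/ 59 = 0.01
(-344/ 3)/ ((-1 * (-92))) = -86/ 69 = -1.25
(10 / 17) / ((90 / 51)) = 1 / 3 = 0.33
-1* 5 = -5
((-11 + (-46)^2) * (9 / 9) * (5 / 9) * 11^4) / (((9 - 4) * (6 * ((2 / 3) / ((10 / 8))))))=154096525 / 144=1070114.76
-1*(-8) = 8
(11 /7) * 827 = 9097 /7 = 1299.57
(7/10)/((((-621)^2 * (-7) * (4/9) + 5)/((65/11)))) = -91/26394874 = -0.00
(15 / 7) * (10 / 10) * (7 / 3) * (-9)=-45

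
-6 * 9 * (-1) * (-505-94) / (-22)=16173 / 11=1470.27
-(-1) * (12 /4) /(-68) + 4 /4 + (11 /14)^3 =67217 /46648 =1.44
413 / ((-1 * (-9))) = 413 / 9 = 45.89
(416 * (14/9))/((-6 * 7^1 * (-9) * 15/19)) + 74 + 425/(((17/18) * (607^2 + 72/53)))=76.17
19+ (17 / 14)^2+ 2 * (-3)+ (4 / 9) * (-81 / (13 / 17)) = -83071 / 2548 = -32.60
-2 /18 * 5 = -5 /9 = -0.56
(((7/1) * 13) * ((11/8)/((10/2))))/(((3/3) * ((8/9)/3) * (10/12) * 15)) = 27027/4000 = 6.76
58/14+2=43/7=6.14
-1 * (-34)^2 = -1156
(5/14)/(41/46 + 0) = 115/287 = 0.40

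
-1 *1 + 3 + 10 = 12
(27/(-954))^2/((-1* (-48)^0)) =-9/11236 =-0.00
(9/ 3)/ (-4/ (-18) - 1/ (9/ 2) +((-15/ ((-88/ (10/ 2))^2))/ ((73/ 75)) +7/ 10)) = 8479680/ 1837967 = 4.61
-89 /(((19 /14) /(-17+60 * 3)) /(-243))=49352814 /19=2597516.53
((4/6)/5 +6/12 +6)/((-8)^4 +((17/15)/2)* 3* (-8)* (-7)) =199/125736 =0.00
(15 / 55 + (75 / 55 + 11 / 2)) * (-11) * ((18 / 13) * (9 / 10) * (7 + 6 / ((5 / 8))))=-1055511 / 650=-1623.86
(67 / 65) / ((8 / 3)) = 201 / 520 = 0.39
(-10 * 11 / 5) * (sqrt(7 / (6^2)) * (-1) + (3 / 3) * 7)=-154 + 11 * sqrt(7) / 3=-144.30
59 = 59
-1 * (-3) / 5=3 / 5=0.60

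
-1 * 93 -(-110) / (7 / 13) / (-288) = -94459 / 1008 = -93.71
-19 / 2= -9.50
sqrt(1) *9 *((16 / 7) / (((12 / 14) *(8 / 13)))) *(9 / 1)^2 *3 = 9477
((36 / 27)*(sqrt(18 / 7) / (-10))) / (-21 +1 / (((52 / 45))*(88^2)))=805376*sqrt(14) / 295974105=0.01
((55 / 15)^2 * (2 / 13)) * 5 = 10.34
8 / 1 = 8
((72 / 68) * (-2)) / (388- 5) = -36 / 6511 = -0.01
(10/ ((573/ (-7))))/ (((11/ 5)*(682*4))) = -175/ 8597292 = -0.00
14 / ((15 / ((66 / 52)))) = 77 / 65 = 1.18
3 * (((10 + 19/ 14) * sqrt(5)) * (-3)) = -1431 * sqrt(5)/ 14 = -228.56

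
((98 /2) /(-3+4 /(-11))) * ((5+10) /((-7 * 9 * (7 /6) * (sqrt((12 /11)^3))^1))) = 605 * sqrt(33) /1332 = 2.61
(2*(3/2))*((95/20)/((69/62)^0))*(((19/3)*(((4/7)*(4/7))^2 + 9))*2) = 7893265/4802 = 1643.75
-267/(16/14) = -1869/8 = -233.62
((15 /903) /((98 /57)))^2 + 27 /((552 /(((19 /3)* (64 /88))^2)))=1.04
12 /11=1.09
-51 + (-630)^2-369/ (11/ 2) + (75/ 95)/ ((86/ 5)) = 396781.95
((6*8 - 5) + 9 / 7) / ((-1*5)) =-62 / 7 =-8.86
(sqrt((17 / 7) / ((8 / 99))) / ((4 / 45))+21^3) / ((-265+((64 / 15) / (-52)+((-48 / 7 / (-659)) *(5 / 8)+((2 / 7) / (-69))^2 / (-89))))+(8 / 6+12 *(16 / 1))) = -8236466257518135 / 63805456353073-17152157970675 *sqrt(2618) / 1020887301649168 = -129.95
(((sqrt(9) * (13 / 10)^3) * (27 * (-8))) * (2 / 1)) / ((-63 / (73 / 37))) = 2886858 / 32375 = 89.17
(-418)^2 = 174724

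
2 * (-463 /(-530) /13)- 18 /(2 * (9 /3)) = -9872 /3445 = -2.87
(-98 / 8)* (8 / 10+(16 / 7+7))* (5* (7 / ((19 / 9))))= -155673 / 76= -2048.33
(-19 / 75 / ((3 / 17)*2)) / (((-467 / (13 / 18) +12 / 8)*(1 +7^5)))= 4199 / 63432131400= 0.00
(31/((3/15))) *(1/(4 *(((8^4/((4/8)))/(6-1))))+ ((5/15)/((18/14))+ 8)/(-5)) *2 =-226504259/442368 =-512.03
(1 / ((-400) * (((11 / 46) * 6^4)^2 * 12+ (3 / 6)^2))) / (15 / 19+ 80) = -10051 / 374356254513500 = -0.00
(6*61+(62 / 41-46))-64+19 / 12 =127475 / 492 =259.10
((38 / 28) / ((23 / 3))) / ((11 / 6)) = 171 / 1771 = 0.10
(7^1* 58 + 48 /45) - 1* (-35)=6631 /15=442.07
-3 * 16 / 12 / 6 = -2 / 3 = -0.67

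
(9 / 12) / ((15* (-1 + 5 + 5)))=1 / 180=0.01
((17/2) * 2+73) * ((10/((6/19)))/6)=475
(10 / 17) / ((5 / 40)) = 80 / 17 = 4.71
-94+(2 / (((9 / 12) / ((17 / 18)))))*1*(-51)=-2002 / 9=-222.44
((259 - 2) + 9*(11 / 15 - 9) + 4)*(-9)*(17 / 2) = -142749 / 10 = -14274.90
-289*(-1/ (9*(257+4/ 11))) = 3179/ 25479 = 0.12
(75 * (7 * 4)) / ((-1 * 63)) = -100 / 3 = -33.33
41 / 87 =0.47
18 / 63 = 2 / 7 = 0.29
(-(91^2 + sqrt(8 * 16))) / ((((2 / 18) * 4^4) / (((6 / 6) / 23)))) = -74529 / 5888 - 9 * sqrt(2) / 736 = -12.68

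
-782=-782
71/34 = 2.09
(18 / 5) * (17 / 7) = 306 / 35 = 8.74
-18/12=-3/2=-1.50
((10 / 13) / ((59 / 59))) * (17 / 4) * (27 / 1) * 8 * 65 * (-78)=-3580200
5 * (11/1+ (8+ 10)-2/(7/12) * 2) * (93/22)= 468.02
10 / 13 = 0.77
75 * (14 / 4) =525 / 2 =262.50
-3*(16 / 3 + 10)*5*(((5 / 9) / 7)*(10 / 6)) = -5750 / 189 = -30.42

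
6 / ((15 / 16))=32 / 5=6.40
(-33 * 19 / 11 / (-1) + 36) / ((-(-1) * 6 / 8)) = 124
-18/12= -3/2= -1.50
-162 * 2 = -324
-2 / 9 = -0.22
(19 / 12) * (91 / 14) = 247 / 24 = 10.29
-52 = -52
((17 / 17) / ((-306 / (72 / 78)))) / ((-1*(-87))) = -2 / 57681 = -0.00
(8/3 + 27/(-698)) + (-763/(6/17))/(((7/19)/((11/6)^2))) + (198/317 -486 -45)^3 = -358314569346263062411/2401358299992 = -149213288.72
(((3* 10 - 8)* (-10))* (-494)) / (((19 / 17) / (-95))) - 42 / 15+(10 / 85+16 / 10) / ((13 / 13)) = -9237801.08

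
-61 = -61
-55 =-55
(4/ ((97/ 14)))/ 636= 14/ 15423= 0.00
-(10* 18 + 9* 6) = -234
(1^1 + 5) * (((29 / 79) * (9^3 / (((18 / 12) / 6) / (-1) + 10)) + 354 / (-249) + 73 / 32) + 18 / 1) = 378932355 / 1363856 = 277.84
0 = 0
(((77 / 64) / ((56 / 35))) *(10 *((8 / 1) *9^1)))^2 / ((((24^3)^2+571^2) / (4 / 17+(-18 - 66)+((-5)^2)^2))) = 2761731905625 / 3332396327936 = 0.83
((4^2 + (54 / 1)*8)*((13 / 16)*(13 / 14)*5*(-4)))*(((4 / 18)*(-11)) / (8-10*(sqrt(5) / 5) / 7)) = 520520*sqrt(5) / 7011 + 14574560 / 7011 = 2244.83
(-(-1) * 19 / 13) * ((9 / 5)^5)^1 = 1121931 / 40625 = 27.62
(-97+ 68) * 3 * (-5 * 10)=4350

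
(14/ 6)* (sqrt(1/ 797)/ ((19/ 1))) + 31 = 7* sqrt(797)/ 45429 + 31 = 31.00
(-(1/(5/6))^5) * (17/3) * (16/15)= -235008/15625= -15.04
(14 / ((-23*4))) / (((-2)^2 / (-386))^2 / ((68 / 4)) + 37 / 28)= -0.12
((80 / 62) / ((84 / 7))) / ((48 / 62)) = 5 / 36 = 0.14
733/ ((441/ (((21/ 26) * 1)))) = 733/ 546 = 1.34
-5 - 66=-71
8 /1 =8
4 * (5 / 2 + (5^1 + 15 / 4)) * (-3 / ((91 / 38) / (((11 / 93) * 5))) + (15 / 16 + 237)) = 481774815 / 45136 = 10673.85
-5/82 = -0.06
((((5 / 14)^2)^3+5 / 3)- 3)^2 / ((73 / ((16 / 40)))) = 904281219270361 / 93119751076423680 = 0.01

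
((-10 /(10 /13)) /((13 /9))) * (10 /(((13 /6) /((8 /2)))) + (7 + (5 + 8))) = -4500 /13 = -346.15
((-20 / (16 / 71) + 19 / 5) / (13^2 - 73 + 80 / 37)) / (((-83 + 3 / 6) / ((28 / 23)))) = 440041 / 34458600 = 0.01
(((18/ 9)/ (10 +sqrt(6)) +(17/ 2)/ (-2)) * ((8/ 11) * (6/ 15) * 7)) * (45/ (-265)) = 1008 * sqrt(6)/ 137005 +17388/ 12455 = 1.41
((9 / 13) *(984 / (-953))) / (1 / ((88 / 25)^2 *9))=-617227776 / 7743125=-79.71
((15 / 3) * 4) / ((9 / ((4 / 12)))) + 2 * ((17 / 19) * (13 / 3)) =4358 / 513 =8.50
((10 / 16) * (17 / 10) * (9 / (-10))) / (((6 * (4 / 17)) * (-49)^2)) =-867 / 3073280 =-0.00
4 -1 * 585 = -581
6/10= 3/5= 0.60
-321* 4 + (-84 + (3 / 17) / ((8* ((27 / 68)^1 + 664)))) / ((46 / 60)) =-62959881 / 45179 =-1393.57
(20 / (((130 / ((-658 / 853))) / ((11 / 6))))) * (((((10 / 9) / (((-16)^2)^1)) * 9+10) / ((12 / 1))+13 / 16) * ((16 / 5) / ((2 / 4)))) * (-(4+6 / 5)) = 9166927 / 767700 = 11.94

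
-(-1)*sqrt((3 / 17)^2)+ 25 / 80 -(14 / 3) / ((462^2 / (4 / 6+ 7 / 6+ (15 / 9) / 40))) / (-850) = 0.49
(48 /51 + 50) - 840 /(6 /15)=-34834 /17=-2049.06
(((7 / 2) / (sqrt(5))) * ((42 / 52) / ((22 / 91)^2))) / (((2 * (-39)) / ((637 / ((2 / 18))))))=-13764933 * sqrt(5) / 19360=-1589.84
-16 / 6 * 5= -40 / 3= -13.33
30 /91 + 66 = 6036 /91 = 66.33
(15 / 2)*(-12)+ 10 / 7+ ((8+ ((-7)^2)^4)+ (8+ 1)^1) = 40353106 / 7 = 5764729.43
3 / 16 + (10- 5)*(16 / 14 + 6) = 4021 / 112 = 35.90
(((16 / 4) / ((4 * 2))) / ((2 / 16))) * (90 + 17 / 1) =428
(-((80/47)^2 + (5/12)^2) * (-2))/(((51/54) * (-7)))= -976825/1051484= -0.93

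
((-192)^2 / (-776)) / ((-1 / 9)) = 41472 / 97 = 427.55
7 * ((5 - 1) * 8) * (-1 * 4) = -896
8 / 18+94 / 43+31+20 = 20755 / 387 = 53.63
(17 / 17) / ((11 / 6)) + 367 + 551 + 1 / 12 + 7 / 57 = 2304229 / 2508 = 918.75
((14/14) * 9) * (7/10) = 63/10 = 6.30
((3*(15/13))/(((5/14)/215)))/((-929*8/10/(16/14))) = -38700/12077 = -3.20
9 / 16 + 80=1289 / 16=80.56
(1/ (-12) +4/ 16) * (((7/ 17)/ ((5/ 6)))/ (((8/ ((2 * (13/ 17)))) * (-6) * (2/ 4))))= -91/ 17340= -0.01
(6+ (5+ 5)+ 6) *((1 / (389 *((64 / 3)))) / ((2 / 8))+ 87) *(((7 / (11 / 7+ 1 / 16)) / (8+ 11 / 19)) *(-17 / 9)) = -1805.43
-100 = -100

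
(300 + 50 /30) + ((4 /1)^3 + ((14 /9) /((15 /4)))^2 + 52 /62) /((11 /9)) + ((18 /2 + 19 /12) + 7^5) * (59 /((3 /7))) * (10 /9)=2572822.23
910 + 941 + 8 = 1859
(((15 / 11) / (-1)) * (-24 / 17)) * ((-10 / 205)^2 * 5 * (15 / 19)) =108000 / 5972593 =0.02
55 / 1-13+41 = 83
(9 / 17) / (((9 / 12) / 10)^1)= 7.06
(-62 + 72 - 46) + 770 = 734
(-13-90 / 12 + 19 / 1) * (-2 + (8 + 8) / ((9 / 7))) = -47 / 3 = -15.67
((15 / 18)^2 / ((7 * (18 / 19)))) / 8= 475 / 36288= 0.01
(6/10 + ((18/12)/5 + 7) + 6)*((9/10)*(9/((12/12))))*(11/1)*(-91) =-11270259/100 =-112702.59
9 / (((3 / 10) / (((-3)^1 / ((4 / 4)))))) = -90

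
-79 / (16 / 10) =-395 / 8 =-49.38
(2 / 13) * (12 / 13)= 24 / 169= 0.14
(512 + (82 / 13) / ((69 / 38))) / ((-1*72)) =-115595 / 16146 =-7.16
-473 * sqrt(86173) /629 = -220.75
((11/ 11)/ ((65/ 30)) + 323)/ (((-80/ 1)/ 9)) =-7569/ 208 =-36.39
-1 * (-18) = 18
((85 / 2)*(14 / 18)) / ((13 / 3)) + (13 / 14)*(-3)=1322 / 273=4.84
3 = 3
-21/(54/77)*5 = -2695/18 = -149.72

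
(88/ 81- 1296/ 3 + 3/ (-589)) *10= -205586990/ 47709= -4309.19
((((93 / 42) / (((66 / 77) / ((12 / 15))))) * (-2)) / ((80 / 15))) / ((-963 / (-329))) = -10199 / 38520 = -0.26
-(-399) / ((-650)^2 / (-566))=-112917 / 211250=-0.53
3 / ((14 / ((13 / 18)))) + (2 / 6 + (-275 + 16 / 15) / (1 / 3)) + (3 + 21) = -334871 / 420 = -797.31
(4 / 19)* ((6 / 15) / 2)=4 / 95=0.04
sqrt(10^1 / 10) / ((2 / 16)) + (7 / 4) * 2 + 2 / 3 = 73 / 6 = 12.17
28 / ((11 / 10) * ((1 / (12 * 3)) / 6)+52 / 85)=1028160 / 22651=45.39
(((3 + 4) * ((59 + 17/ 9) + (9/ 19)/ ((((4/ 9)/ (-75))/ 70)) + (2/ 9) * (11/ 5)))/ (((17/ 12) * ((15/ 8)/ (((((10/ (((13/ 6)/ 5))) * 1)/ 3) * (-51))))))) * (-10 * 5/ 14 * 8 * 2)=-242257126400/ 741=-326932694.20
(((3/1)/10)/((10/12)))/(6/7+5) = 63/1025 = 0.06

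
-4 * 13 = -52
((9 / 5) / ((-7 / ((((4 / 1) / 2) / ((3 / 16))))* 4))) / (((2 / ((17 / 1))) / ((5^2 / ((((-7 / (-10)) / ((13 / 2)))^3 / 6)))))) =-1680705000 / 2401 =-700002.08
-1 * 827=-827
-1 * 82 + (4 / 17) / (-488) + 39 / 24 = -666795 / 8296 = -80.38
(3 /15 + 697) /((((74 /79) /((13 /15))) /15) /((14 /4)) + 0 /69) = 12530427 /370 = 33866.02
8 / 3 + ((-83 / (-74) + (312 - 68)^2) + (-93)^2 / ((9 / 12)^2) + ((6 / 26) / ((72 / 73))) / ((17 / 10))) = 74915.93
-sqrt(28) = -2 * sqrt(7) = -5.29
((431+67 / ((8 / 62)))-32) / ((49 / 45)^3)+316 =483410461 / 470596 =1027.23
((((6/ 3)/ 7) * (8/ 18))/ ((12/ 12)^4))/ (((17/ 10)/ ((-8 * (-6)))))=1280/ 357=3.59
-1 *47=-47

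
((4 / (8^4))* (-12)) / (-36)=1 / 3072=0.00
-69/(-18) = 23/6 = 3.83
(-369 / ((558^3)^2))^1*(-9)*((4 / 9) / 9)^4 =164 / 250657253250011286561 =0.00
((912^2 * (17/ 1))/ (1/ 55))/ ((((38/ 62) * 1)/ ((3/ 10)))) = 380654208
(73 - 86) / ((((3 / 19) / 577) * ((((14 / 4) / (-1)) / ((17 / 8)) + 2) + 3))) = -127517 / 9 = -14168.56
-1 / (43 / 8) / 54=-4 / 1161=-0.00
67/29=2.31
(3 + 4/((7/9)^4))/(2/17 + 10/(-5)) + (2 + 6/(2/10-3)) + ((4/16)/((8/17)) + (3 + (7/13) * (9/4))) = -1398651/499408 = -2.80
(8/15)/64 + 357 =42841/120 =357.01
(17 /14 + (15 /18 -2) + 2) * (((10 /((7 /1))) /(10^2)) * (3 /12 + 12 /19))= 2881 /111720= 0.03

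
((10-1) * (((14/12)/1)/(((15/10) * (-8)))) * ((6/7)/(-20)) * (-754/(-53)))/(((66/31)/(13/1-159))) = -853151/23320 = -36.58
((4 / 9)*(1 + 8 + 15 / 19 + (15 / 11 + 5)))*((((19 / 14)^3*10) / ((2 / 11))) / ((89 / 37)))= 112733080 / 274743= 410.32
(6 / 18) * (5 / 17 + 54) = 18.10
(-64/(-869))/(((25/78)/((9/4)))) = 11232/21725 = 0.52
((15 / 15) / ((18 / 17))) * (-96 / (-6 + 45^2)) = -272 / 6057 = -0.04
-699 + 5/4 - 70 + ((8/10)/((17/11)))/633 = -165234979/215220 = -767.75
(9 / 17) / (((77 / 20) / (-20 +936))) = 164880 / 1309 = 125.96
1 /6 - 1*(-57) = 343 /6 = 57.17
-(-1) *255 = 255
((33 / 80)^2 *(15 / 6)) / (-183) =-363 / 156160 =-0.00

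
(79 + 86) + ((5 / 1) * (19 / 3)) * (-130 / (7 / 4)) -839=-63554 / 21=-3026.38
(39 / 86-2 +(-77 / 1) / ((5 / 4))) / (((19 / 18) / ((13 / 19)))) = -3176901 / 77615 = -40.93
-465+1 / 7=-3254 / 7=-464.86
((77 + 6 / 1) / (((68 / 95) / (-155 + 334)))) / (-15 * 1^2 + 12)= -1411415 / 204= -6918.70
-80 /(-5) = 16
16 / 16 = 1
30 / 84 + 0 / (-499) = 5 / 14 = 0.36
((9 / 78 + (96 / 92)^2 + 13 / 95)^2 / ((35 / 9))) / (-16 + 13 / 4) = -9211529191107 / 253958191088875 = -0.04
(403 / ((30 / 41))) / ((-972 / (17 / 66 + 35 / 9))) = -13565383 / 5773680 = -2.35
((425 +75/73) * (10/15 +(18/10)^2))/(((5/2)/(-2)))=-1457968/1095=-1331.48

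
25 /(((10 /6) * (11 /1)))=15 /11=1.36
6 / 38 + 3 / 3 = 22 / 19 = 1.16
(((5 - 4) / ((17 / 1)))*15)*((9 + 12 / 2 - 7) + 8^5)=28920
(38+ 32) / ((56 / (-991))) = -4955 / 4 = -1238.75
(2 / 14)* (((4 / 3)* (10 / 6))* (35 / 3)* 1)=100 / 27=3.70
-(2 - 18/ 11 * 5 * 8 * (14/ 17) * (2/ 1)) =19786/ 187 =105.81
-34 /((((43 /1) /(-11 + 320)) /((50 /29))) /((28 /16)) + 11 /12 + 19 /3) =-7354200 /1578151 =-4.66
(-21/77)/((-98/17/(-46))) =-1173/539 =-2.18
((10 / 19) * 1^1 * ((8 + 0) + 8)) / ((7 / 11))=1760 / 133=13.23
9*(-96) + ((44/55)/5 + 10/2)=-21471/25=-858.84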